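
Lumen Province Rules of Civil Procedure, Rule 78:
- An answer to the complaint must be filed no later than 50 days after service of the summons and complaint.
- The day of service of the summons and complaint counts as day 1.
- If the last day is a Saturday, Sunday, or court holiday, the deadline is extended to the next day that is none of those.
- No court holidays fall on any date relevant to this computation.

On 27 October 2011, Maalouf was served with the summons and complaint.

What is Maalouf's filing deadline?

December 15, 2011

Counting 27 October 2011 as day 1, day 50 is December 15, 2011.
December 15, 2011 is a Thursday and not a court holiday, so no extension applies.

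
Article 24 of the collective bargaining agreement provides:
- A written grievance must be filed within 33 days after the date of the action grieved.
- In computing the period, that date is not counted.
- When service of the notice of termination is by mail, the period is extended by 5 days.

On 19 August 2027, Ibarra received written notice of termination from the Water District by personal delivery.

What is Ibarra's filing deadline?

September 21, 2027

33 days after 19 August 2027 is September 21, 2027.
Service was not by mail, so no mail extension applies.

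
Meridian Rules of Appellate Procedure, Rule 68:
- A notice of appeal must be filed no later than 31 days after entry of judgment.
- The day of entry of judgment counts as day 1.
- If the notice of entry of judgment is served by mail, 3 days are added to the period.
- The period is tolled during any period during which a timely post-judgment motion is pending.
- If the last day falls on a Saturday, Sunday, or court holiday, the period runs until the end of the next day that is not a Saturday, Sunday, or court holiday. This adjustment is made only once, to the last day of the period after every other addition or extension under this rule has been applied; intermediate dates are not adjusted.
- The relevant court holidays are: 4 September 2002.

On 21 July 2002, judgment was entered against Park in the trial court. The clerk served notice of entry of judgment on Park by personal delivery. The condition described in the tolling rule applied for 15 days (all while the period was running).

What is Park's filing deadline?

Counting 21 July 2002 as day 1, day 31 is August 20, 2002.
Service was not by mail, so no mail extension applies.
Tolling adds 15 days: August 20, 2002 + 15 days = September 4, 2002.
September 4, 2002 is a listed holiday. The next qualifying day is September 5, 2002.

September 5, 2002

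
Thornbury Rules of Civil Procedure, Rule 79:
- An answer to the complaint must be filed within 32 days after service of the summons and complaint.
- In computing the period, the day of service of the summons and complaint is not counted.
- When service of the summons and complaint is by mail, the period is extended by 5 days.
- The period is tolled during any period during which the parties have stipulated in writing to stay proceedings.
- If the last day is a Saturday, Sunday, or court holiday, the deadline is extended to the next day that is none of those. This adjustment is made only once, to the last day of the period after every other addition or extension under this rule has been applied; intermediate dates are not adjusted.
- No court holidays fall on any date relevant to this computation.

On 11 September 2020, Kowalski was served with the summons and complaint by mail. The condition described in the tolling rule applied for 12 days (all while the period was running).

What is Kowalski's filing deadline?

32 days after 11 September 2020 is October 13, 2020.
Service was by mail, adding 5 days: October 13, 2020 + 5 days = October 18, 2020.
Tolling adds 12 days: October 18, 2020 + 12 days = October 30, 2020.
October 30, 2020 is a Friday and not a court holiday, so no extension applies.

October 30, 2020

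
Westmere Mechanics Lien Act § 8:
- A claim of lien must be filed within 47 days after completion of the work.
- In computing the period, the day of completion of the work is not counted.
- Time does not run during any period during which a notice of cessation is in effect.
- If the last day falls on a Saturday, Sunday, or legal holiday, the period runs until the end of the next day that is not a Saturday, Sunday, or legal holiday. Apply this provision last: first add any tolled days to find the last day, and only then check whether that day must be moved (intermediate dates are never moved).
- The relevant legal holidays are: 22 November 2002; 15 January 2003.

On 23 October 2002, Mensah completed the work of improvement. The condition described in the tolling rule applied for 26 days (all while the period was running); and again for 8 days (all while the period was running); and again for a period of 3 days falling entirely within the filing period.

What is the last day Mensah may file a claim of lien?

January 16, 2003

47 days after 23 October 2002 is December 9, 2002.
Tolling adds 26 days: December 9, 2002 + 26 days = January 4, 2003.
Tolling adds 8 days: January 4, 2003 + 8 days = January 12, 2003.
Tolling adds 3 days: January 12, 2003 + 3 days = January 15, 2003.
January 15, 2003 is a listed holiday. The next qualifying day is January 16, 2003.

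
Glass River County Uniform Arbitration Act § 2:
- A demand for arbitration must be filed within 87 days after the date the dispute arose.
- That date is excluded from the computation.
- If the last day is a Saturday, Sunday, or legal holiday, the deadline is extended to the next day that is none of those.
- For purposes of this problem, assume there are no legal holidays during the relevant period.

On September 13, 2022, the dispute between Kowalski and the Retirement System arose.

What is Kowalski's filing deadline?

December 9, 2022

87 days after September 13, 2022 is December 9, 2022.
December 9, 2022 is a Friday and not a legal holiday, so no extension applies.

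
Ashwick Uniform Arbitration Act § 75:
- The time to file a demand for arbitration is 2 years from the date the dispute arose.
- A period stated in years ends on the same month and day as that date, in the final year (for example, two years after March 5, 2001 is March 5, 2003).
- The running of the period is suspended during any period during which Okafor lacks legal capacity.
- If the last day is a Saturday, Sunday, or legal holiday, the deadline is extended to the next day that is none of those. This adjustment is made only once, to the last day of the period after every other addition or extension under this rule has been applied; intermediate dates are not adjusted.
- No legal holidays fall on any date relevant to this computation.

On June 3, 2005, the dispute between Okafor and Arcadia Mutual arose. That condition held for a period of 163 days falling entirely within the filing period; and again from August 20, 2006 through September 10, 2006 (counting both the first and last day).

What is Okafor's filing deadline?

2 years after June 3, 2005 is June 3, 2007.
Tolling adds 163 days: June 3, 2007 + 163 days = November 13, 2007.
From August 20, 2006 through September 10, 2006 inclusive is 22 days; tolling adds 22 days: November 13, 2007 + 22 days = December 5, 2007.
December 5, 2007 is a Wednesday and not a legal holiday, so no extension applies.

December 5, 2007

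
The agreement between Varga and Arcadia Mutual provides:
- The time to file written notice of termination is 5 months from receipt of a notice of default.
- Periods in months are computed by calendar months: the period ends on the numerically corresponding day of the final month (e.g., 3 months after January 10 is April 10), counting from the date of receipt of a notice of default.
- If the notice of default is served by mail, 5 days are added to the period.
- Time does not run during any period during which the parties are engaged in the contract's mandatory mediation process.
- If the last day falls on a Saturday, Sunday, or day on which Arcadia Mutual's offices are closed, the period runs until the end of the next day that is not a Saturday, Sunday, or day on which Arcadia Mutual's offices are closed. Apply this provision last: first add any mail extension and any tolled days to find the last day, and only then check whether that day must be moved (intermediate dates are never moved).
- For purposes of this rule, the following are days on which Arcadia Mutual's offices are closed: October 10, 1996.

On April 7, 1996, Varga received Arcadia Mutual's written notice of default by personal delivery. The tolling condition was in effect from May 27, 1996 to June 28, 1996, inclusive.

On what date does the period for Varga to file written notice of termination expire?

October 11, 1996

5 months after April 7, 1996 is September 7, 1996.
Service was not by mail, so no mail extension applies.
From May 27, 1996 through June 28, 1996 inclusive is 33 days; tolling adds 33 days: September 7, 1996 + 33 days = October 10, 1996.
October 10, 1996 is a listed holiday. The next qualifying day is October 11, 1996.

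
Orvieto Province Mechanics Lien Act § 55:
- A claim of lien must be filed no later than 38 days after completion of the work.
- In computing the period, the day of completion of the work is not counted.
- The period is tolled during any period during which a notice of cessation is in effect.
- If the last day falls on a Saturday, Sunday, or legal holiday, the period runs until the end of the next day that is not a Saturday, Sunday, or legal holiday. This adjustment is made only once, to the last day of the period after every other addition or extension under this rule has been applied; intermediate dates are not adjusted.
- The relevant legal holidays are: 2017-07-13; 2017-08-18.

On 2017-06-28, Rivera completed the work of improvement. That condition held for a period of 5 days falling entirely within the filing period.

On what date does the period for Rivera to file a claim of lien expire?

38 days after 2017-06-28 is August 5, 2017.
Tolling adds 5 days: August 5, 2017 + 5 days = August 10, 2017.
August 10, 2017 is a Thursday and not a legal holiday, so no extension applies.

August 10, 2017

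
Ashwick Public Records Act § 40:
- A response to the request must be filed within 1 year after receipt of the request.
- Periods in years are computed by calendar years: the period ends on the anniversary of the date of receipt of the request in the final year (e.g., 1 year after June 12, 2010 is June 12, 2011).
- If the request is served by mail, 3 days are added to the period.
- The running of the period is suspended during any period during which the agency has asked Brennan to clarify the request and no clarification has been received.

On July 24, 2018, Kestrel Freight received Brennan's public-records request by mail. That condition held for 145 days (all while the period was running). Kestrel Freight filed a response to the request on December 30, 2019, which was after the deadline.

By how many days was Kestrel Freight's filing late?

11 days

1 year after July 24, 2018 is July 24, 2019.
Service was by mail, adding 3 days: July 24, 2019 + 3 days = July 27, 2019.
Tolling adds 145 days: July 27, 2019 + 145 days = December 19, 2019.
The deadline is December 19, 2019; from December 19, 2019 to December 30, 2019 is 11 days.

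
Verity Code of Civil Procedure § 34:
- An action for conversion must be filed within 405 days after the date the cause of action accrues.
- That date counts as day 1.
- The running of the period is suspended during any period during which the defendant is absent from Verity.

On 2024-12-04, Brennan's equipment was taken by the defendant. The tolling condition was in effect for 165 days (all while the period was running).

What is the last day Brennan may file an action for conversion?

Counting 2024-12-04 as day 1, day 405 is January 12, 2026.
Tolling adds 165 days: January 12, 2026 + 165 days = June 26, 2026.

June 26, 2026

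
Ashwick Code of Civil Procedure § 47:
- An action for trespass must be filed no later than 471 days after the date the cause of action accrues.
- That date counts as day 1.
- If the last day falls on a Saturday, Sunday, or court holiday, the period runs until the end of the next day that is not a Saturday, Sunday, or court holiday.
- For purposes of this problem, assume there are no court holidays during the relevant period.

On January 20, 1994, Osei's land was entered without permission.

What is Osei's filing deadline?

Counting January 20, 1994 as day 1, day 471 is May 5, 1995.
May 5, 1995 is a Friday and not a court holiday, so no extension applies.

May 5, 1995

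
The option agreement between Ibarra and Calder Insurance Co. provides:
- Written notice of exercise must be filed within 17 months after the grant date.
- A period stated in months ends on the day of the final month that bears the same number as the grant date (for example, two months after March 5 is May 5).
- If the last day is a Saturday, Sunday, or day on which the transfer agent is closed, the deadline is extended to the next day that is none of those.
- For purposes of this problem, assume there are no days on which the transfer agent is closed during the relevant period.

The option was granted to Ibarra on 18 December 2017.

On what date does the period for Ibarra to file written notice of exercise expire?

17 months after 18 December 2017 is May 18, 2019.
May 18, 2019 is Saturday; May 19, 2019 is Sunday. The next qualifying day is May 20, 2019.

May 20, 2019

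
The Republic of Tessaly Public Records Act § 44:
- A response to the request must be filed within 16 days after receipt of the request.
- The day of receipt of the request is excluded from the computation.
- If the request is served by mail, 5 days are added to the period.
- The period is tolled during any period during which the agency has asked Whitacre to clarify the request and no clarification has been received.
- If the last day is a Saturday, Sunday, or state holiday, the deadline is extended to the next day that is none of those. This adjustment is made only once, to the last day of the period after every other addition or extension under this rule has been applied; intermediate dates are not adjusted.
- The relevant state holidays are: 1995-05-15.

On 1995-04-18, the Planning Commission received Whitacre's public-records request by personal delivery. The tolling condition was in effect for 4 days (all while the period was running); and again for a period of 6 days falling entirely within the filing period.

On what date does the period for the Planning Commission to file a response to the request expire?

16 days after 1995-04-18 is May 4, 1995.
Service was not by mail, so no mail extension applies.
Tolling adds 4 days: May 4, 1995 + 4 days = May 8, 1995.
Tolling adds 6 days: May 8, 1995 + 6 days = May 14, 1995.
May 14, 1995 is Sunday; May 15, 1995 is a listed holiday. The next qualifying day is May 16, 1995.

May 16, 1995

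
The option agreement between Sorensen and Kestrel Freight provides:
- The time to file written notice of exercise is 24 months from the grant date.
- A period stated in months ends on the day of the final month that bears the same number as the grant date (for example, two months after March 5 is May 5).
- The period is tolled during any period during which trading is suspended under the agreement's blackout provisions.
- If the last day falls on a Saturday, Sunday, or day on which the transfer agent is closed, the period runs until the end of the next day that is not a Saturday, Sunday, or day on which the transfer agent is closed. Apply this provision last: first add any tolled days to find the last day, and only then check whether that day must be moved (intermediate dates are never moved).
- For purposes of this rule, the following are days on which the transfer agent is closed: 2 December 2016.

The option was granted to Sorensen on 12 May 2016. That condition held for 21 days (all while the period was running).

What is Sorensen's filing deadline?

June 4, 2018

24 months after 12 May 2016 is May 12, 2018.
Tolling adds 21 days: May 12, 2018 + 21 days = June 2, 2018.
June 2, 2018 is Saturday; June 3, 2018 is Sunday. The next qualifying day is June 4, 2018.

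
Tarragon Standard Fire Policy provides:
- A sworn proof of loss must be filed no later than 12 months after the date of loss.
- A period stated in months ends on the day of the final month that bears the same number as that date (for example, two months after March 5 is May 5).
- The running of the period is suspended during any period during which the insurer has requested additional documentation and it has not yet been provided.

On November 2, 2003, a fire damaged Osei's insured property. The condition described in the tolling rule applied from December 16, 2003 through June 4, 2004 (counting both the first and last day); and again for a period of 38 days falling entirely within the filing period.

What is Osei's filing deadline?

12 months after November 2, 2003 is November 2, 2004.
From December 16, 2003 through June 4, 2004 inclusive is 172 days; tolling adds 172 days: November 2, 2004 + 172 days = April 23, 2005.
Tolling adds 38 days: April 23, 2005 + 38 days = May 31, 2005.

May 31, 2005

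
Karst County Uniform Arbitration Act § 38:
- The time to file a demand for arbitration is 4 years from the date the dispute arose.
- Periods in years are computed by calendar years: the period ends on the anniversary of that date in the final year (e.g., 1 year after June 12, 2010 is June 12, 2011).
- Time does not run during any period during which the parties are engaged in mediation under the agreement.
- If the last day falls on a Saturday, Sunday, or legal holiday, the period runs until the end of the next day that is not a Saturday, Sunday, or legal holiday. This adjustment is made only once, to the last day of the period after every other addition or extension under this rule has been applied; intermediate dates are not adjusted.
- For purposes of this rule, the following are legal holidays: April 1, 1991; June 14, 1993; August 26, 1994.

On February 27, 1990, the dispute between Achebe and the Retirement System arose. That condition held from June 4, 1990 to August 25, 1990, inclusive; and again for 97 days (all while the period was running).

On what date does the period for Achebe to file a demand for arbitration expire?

4 years after February 27, 1990 is February 27, 1994.
From June 4, 1990 through August 25, 1990 inclusive is 83 days; tolling adds 83 days: February 27, 1994 + 83 days = May 21, 1994.
Tolling adds 97 days: May 21, 1994 + 97 days = August 26, 1994.
August 26, 1994 is a listed holiday; August 27, 1994 is Saturday; August 28, 1994 is Sunday. The next qualifying day is August 29, 1994.

August 29, 1994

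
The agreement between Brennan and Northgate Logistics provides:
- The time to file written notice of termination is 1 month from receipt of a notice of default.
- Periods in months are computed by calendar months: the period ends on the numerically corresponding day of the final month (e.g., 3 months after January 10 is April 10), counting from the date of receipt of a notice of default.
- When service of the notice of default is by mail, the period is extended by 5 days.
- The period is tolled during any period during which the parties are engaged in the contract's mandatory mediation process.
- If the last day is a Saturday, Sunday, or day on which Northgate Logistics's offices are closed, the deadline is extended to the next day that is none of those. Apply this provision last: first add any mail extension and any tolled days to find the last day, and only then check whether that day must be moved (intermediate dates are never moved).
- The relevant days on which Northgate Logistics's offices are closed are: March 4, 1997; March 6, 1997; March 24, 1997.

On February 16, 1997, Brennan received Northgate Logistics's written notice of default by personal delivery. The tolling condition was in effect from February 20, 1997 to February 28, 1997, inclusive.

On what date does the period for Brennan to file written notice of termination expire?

March 25, 1997

1 month after February 16, 1997 is March 16, 1997.
Service was not by mail, so no mail extension applies.
From February 20, 1997 through February 28, 1997 inclusive is 9 days; tolling adds 9 days: March 16, 1997 + 9 days = March 25, 1997.
March 25, 1997 is a Tuesday and not a day on which Northgate Logistics's offices are closed, so no extension applies.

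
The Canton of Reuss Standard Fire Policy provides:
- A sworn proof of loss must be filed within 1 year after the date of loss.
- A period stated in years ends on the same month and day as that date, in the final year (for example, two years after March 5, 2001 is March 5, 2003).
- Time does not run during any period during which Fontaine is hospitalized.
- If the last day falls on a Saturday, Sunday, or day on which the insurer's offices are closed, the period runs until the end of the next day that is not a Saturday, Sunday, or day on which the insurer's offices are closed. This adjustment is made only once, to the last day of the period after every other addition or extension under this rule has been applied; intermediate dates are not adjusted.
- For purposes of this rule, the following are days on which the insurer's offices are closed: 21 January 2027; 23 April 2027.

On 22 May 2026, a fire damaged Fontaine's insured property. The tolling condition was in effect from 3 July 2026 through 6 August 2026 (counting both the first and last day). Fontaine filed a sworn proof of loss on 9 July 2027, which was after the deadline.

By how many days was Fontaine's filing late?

11 days

1 year after 22 May 2026 is May 22, 2027.
From July 3, 2026 through August 6, 2026 inclusive is 35 days; tolling adds 35 days: May 22, 2027 + 35 days = June 26, 2027.
June 26, 2027 is Saturday; June 27, 2027 is Sunday. The next qualifying day is June 28, 2027.
The deadline is June 28, 2027; from June 28, 2027 to July 9, 2027 is 11 days.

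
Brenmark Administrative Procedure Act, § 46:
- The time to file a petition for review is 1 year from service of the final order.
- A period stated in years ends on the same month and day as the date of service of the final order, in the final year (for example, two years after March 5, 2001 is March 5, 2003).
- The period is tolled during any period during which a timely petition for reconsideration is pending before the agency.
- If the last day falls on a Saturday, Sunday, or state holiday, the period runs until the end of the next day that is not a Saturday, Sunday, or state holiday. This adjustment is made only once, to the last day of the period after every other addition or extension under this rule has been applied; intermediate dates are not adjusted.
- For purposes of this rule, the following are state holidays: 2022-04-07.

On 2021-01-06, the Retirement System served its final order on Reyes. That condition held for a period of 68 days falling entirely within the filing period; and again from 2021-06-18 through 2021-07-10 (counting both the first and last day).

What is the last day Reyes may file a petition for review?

April 8, 2022

1 year after 2021-01-06 is January 6, 2022.
Tolling adds 68 days: January 6, 2022 + 68 days = March 15, 2022.
From June 18, 2021 through July 10, 2021 inclusive is 23 days; tolling adds 23 days: March 15, 2022 + 23 days = April 7, 2022.
April 7, 2022 is a listed holiday. The next qualifying day is April 8, 2022.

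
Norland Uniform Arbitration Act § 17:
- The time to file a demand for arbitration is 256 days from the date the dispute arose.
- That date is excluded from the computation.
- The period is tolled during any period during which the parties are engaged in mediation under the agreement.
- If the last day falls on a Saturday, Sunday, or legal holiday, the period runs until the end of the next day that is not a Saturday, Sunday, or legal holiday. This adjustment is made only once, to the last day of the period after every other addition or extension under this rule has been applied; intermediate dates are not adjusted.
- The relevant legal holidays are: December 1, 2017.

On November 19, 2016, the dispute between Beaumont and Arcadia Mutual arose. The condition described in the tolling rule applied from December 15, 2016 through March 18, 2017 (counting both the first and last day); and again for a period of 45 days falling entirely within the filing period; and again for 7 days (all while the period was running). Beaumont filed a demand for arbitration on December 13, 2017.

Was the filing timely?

Yes

256 days after November 19, 2016 is August 2, 2017.
From December 15, 2016 through March 18, 2017 inclusive is 94 days; tolling adds 94 days: August 2, 2017 + 94 days = November 4, 2017.
Tolling adds 45 days: November 4, 2017 + 45 days = December 19, 2017.
Tolling adds 7 days: December 19, 2017 + 7 days = December 26, 2017.
December 26, 2017 is a Tuesday and not a legal holiday, so no extension applies.
The deadline is December 26, 2017; the filing on December 13, 2017 is on or before that date.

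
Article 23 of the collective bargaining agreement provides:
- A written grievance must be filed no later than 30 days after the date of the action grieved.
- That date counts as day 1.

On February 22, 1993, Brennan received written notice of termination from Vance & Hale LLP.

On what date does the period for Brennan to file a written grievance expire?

Counting February 22, 1993 as day 1, day 30 is March 23, 1993.

March 23, 1993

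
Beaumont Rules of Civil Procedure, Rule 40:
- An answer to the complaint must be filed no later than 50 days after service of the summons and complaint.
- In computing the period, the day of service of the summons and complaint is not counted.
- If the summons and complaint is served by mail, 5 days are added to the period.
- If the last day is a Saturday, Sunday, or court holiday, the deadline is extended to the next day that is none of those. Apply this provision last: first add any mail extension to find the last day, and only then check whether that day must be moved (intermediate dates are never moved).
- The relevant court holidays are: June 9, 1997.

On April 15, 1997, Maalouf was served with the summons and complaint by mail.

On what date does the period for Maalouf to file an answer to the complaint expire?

50 days after April 15, 1997 is June 4, 1997.
Service was by mail, adding 5 days: June 4, 1997 + 5 days = June 9, 1997.
June 9, 1997 is a listed holiday. The next qualifying day is June 10, 1997.

June 10, 1997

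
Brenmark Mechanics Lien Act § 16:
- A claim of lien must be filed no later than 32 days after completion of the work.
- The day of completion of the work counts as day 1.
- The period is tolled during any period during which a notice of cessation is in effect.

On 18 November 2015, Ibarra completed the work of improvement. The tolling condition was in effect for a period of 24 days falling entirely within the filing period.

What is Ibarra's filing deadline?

Counting 18 November 2015 as day 1, day 32 is December 19, 2015.
Tolling adds 24 days: December 19, 2015 + 24 days = January 12, 2016.

January 12, 2016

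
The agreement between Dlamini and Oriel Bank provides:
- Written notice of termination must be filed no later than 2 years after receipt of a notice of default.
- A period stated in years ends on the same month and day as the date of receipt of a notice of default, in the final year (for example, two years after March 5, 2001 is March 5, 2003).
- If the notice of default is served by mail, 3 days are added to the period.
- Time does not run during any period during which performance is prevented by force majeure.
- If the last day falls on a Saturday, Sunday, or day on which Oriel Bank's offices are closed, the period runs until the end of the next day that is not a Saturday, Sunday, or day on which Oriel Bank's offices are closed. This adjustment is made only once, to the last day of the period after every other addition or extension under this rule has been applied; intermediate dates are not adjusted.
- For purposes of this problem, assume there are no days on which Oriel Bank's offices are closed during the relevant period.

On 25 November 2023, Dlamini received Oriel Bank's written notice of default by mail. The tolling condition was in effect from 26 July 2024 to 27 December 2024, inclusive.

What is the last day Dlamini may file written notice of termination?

2 years after 25 November 2023 is November 25, 2025.
Service was by mail, adding 3 days: November 25, 2025 + 3 days = November 28, 2025.
From July 26, 2024 through December 27, 2024 inclusive is 155 days; tolling adds 155 days: November 28, 2025 + 155 days = May 2, 2026.
May 2, 2026 is Saturday; May 3, 2026 is Sunday. The next qualifying day is May 4, 2026.

May 4, 2026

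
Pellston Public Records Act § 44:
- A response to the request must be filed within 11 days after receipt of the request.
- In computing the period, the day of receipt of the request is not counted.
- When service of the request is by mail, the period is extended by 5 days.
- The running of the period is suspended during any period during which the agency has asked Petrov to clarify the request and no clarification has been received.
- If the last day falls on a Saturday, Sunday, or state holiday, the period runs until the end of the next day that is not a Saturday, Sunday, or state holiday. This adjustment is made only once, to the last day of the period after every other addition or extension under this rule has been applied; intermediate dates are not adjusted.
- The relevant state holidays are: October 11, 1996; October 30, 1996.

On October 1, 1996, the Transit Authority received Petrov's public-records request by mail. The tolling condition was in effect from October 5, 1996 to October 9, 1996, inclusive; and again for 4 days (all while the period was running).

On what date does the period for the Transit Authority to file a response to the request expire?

11 days after October 1, 1996 is October 12, 1996.
Service was by mail, adding 5 days: October 12, 1996 + 5 days = October 17, 1996.
From October 5, 1996 through October 9, 1996 inclusive is 5 days; tolling adds 5 days: October 17, 1996 + 5 days = October 22, 1996.
Tolling adds 4 days: October 22, 1996 + 4 days = October 26, 1996.
October 26, 1996 is Saturday; October 27, 1996 is Sunday. The next qualifying day is October 28, 1996.

October 28, 1996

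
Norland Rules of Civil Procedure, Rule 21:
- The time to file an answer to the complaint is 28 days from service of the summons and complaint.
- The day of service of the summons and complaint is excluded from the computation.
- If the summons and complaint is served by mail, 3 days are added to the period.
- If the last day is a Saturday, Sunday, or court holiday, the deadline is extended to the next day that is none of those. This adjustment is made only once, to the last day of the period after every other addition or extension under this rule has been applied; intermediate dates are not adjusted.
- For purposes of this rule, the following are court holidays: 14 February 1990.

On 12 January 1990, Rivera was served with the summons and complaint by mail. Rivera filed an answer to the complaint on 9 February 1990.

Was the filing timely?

Yes

28 days after 12 January 1990 is February 9, 1990.
Service was by mail, adding 3 days: February 9, 1990 + 3 days = February 12, 1990.
February 12, 1990 is a Monday and not a court holiday, so no extension applies.
The deadline is February 12, 1990; the filing on February 9, 1990 is on or before that date.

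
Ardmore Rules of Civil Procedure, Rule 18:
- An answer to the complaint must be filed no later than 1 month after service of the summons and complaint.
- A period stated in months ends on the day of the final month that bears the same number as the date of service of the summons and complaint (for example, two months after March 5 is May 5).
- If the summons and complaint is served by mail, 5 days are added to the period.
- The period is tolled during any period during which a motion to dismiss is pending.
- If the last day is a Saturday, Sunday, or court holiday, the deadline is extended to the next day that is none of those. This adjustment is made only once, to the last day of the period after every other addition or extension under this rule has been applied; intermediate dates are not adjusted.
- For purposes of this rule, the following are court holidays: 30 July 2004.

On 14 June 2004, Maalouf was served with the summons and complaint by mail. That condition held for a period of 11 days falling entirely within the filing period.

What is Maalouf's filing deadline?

1 month after 14 June 2004 is July 14, 2004.
Service was by mail, adding 5 days: July 14, 2004 + 5 days = July 19, 2004.
Tolling adds 11 days: July 19, 2004 + 11 days = July 30, 2004.
July 30, 2004 is a listed holiday; July 31, 2004 is Saturday; August 1, 2004 is Sunday. The next qualifying day is August 2, 2004.

August 2, 2004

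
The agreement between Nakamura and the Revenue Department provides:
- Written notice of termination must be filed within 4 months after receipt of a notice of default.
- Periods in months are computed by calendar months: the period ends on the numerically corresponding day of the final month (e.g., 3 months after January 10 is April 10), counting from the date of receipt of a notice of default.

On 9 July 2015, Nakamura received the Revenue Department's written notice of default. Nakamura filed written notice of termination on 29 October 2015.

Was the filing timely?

Yes

4 months after 9 July 2015 is November 9, 2015.
The deadline is November 9, 2015; the filing on October 29, 2015 is on or before that date.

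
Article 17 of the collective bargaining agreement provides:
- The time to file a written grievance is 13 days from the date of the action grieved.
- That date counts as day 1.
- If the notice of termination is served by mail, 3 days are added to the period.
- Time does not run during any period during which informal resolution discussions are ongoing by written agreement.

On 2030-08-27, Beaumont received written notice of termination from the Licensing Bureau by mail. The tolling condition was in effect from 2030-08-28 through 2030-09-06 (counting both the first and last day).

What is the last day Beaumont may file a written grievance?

Counting 2030-08-27 as day 1, day 13 is September 8, 2030.
Service was by mail, adding 3 days: September 8, 2030 + 3 days = September 11, 2030.
From August 28, 2030 through September 6, 2030 inclusive is 10 days; tolling adds 10 days: September 11, 2030 + 10 days = September 21, 2030.

September 21, 2030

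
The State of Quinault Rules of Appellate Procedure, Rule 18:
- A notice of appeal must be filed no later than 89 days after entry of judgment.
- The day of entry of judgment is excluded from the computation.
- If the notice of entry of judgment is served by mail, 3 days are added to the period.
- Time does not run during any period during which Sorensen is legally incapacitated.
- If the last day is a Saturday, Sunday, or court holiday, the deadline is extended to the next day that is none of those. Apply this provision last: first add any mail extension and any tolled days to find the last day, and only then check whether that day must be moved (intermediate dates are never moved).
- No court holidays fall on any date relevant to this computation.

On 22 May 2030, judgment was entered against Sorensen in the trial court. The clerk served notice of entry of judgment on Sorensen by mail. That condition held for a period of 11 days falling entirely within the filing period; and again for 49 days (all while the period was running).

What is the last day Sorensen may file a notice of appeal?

89 days after 22 May 2030 is August 19, 2030.
Service was by mail, adding 3 days: August 19, 2030 + 3 days = August 22, 2030.
Tolling adds 11 days: August 22, 2030 + 11 days = September 2, 2030.
Tolling adds 49 days: September 2, 2030 + 49 days = October 21, 2030.
October 21, 2030 is a Monday and not a court holiday, so no extension applies.

October 21, 2030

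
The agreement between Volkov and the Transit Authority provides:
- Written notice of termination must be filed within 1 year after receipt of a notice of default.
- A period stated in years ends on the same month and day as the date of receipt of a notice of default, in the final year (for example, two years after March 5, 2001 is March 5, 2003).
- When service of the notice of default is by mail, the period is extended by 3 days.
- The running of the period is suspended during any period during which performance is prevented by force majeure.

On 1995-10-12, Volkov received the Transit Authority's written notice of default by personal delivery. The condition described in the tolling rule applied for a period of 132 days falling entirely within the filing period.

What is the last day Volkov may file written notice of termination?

February 21, 1997

1 year after 1995-10-12 is October 12, 1996.
Service was not by mail, so no mail extension applies.
Tolling adds 132 days: October 12, 1996 + 132 days = February 21, 1997.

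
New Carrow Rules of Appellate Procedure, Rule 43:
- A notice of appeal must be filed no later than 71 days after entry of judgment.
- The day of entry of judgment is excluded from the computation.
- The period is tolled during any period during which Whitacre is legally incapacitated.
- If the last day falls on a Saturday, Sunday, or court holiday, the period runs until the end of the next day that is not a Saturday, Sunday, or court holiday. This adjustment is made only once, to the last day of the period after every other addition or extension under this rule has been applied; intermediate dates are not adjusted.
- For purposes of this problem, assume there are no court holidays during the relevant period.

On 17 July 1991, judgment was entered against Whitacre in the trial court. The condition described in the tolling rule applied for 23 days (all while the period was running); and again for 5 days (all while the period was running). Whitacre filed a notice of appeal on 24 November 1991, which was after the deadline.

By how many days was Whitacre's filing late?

71 days after 17 July 1991 is September 26, 1991.
Tolling adds 23 days: September 26, 1991 + 23 days = October 19, 1991.
Tolling adds 5 days: October 19, 1991 + 5 days = October 24, 1991.
October 24, 1991 is a Thursday and not a court holiday, so no extension applies.
The deadline is October 24, 1991; from October 24, 1991 to November 24, 1991 is 31 days.

31 days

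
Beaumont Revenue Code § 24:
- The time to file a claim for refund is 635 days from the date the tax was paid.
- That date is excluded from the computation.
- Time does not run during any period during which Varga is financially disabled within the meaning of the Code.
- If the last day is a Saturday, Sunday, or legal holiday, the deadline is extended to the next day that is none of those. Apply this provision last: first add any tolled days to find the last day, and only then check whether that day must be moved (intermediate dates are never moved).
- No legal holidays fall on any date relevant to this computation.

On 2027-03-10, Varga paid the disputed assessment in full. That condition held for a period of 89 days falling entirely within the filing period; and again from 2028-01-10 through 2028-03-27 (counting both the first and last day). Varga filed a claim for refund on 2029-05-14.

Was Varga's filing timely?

Yes

635 days after 2027-03-10 is December 4, 2028.
Tolling adds 89 days: December 4, 2028 + 89 days = March 3, 2029.
From January 10, 2028 through March 27, 2028 inclusive is 78 days; tolling adds 78 days: March 3, 2029 + 78 days = May 20, 2029.
May 20, 2029 is Sunday. The next qualifying day is May 21, 2029.
The deadline is May 21, 2029; the filing on May 14, 2029 is on or before that date.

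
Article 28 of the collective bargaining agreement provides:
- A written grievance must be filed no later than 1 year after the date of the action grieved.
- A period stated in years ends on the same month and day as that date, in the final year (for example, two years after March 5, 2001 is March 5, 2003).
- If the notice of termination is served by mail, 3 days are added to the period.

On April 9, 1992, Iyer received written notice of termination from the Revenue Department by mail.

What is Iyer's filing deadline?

1 year after April 9, 1992 is April 9, 1993.
Service was by mail, adding 3 days: April 9, 1993 + 3 days = April 12, 1993.

April 12, 1993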